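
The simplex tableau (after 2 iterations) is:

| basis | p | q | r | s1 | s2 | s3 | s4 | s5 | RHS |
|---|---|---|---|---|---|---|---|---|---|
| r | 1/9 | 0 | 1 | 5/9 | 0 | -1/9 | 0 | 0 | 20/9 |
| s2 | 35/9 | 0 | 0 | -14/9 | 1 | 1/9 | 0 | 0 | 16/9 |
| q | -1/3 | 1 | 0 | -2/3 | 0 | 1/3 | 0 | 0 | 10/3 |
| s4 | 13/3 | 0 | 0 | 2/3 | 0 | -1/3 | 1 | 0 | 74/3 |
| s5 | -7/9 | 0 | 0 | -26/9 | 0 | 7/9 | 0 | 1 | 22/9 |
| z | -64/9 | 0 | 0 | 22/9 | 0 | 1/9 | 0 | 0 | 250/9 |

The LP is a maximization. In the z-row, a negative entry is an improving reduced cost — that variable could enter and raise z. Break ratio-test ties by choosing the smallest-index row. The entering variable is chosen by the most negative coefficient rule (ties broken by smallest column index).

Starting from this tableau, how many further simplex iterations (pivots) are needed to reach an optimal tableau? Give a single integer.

2

pivot: p in, s2 out → z = 1086/35
pivot: s1 in, r out → z = 682/21
No improving column remains; optimal.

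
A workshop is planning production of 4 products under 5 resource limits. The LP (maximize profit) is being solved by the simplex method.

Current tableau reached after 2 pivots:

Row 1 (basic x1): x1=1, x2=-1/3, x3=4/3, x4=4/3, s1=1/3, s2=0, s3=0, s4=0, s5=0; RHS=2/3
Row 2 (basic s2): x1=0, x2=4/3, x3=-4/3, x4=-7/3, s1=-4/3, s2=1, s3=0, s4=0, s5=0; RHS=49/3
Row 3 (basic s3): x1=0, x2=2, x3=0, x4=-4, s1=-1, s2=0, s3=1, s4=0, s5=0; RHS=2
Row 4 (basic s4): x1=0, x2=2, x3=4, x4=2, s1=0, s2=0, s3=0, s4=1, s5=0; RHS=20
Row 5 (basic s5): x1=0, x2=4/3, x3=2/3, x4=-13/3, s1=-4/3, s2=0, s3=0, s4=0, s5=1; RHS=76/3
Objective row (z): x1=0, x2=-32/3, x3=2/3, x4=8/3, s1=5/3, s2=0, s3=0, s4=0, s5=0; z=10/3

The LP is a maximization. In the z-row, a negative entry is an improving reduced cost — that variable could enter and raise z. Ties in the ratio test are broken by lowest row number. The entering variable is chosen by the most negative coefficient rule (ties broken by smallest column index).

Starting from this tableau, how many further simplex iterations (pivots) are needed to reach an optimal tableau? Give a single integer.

pivot: x2 in, s3 out → z = 14
pivot: x4 in, x1 out → z = 42
No improving column remains; optimal.

2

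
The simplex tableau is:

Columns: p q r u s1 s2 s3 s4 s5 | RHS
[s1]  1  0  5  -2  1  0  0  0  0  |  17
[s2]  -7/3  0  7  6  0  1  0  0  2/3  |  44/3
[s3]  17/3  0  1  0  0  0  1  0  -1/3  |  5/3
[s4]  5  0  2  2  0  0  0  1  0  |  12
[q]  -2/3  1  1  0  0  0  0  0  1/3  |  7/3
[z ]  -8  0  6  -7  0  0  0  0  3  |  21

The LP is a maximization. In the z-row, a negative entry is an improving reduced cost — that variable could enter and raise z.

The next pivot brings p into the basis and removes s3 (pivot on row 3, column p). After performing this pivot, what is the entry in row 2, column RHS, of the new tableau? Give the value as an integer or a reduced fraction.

Pivot element is row 3, column p: 17/3.
Normalize row 3: new (row 3, RHS) = (5/3)/(17/3) = 5/17.
row 2 ← row 2 − (-7/3)·(new row 3): 44/3 − (-7/3)·(5/17) = 261/17.

261/17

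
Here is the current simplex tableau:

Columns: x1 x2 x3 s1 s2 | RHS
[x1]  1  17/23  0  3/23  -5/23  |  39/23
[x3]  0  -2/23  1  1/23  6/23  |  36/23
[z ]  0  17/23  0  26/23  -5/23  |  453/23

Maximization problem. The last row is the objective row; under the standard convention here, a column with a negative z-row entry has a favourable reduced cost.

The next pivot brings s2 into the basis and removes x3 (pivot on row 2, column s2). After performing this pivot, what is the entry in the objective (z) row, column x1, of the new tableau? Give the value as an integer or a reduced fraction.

Pivot element is row 2, column s2: 6/23.
Normalize row 2: new (row 2, x1) = 0/(6/23) = 0.
z-row ← z-row − (-5/23)·(new row 2): 0 − (-5/23)·0 = 0.

0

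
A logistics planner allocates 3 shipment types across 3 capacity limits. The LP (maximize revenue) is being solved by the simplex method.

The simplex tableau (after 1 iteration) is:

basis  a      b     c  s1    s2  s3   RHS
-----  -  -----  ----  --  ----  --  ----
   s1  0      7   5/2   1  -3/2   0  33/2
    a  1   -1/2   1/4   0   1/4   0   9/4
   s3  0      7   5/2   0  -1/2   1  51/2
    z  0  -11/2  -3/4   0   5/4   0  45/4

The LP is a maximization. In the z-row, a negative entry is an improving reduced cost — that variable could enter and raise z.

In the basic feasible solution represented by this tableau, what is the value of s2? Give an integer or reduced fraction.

s2 is nonbasic (not in the basis column), so its value in the current BFS is 0.

0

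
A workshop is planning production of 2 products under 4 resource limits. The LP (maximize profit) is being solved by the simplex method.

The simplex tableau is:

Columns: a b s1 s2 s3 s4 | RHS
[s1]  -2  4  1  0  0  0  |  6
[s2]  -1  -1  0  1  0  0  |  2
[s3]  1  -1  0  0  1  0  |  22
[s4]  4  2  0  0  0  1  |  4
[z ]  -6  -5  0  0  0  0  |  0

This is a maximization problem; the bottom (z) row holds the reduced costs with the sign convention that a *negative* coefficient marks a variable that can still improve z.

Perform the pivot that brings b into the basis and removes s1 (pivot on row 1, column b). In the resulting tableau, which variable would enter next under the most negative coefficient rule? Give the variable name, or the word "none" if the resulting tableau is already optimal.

Pivot element 4. New z-row = old z-row − (-5)·(row 1/4).
Updated z-row coefficients: a: -17/2, b: 0, s1: 5/4, s2: 0, s3: 0, s4: 0.
The most negative is -17/2 in column a, so a would enter next.

a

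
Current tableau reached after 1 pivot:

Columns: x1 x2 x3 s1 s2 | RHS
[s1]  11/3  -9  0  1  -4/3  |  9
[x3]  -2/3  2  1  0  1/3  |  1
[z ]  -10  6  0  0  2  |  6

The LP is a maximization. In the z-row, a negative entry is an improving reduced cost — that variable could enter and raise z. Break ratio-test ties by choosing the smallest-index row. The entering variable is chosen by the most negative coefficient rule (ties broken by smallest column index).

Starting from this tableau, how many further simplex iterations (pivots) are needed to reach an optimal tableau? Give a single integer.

2

pivot: x1 in, s1 out → z = 336/11
pivot: x2 in, x3 out → z = 165
No improving column remains; optimal.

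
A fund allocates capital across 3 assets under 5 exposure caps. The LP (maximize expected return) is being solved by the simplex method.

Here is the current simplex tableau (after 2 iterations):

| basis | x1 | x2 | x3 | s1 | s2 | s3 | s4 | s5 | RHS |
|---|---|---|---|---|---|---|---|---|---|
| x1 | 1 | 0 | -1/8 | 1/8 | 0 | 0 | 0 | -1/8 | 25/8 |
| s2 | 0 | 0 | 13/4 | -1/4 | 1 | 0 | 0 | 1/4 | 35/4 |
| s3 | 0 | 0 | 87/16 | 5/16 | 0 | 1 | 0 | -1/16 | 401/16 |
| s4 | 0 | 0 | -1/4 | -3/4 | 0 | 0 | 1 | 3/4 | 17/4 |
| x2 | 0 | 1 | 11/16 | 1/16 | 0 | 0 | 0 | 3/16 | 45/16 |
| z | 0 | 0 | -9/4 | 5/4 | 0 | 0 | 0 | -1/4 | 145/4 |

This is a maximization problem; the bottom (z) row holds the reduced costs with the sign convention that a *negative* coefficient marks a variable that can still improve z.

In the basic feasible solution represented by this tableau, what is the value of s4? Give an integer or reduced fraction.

17/4

s4 is basic (row 4); its value is the RHS of that row: 17/4.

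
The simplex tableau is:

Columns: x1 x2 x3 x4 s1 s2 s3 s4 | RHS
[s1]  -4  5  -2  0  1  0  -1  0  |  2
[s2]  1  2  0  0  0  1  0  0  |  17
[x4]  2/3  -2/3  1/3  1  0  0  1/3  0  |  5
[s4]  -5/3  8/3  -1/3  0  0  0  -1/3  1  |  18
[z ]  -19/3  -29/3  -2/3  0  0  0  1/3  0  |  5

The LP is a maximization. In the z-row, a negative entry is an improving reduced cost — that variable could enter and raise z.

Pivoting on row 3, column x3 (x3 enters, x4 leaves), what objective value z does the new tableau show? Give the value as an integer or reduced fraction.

Minimum ratio for x3: 5/(1/3) = 15.
z changes by −(z-row coeff of x3)·ratio = −(-2/3)·15 = 10.
New z = 5 + 10 = 15.

15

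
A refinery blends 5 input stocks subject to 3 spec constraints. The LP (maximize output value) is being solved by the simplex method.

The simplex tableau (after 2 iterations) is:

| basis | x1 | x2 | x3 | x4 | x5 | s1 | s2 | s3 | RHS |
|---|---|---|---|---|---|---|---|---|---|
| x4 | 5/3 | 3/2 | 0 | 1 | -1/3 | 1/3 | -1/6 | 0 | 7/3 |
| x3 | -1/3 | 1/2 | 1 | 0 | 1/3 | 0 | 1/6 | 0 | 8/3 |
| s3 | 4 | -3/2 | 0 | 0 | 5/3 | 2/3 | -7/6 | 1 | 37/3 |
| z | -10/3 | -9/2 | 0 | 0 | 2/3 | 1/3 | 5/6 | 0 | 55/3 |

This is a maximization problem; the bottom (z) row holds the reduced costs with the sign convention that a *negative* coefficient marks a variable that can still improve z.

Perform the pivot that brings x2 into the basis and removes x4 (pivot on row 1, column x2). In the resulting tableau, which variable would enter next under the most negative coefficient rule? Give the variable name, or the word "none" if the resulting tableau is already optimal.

Pivot element 3/2. New z-row = old z-row − (-9/2)·(row 1/(3/2)).
Updated z-row coefficients: x1: 5/3, x2: 0, x3: 0, x4: 3, x5: -1/3, s1: 4/3, s2: 1/3, s3: 0.
The most negative is -1/3 in column x5, so x5 would enter next.

x5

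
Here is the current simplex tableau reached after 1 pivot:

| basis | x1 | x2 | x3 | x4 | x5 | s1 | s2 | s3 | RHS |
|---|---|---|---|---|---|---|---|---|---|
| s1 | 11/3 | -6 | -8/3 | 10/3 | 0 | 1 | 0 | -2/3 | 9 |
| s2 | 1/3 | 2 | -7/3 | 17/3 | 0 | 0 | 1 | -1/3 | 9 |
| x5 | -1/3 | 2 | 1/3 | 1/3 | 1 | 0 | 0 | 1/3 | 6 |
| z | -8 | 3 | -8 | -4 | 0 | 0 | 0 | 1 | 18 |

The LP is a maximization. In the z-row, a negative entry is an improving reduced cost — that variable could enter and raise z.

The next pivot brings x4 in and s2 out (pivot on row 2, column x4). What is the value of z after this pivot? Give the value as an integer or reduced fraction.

Minimum ratio for x4: 9/(17/3) = 27/17.
z changes by −(z-row coeff of x4)·ratio = −(-4)·(27/17) = 108/17.
New z = 18 + (108/17) = 414/17.

414/17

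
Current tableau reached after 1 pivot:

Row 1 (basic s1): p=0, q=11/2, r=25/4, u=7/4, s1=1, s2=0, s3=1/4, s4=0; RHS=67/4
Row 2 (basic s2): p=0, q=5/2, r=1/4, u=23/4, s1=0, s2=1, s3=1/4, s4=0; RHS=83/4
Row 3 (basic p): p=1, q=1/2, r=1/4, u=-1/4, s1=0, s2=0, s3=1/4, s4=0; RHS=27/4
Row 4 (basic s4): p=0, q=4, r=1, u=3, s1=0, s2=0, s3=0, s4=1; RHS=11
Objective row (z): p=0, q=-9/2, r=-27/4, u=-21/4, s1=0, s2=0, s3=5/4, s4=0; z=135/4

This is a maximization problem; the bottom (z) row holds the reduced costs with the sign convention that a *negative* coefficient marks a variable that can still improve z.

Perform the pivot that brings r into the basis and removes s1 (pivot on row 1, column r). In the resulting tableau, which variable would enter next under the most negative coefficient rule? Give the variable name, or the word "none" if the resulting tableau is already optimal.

Pivot element 25/4. New z-row = old z-row − (-27/4)·(row 1/(25/4)).
Updated z-row coefficients: p: 0, q: 36/25, r: 0, u: -84/25, s1: 27/25, s2: 0, s3: 38/25, s4: 0.
The most negative is -84/25 in column u, so u would enter next.

u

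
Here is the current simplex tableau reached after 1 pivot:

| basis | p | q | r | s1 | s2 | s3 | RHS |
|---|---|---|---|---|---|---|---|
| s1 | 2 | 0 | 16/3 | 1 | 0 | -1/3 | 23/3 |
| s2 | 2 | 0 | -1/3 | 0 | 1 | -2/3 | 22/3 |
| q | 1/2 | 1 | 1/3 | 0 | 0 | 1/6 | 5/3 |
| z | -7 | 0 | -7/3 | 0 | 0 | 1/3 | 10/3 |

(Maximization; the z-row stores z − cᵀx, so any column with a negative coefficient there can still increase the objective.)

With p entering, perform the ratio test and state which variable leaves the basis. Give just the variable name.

Ratios: row 1 (s1): (23/3)/2 = 23/6; row 2 (s2): (22/3)/2 = 11/3; row 3 (q): (5/3)/(1/2) = 10/3.
Minimum ratio 10/3 is in the q row, so q leaves.

q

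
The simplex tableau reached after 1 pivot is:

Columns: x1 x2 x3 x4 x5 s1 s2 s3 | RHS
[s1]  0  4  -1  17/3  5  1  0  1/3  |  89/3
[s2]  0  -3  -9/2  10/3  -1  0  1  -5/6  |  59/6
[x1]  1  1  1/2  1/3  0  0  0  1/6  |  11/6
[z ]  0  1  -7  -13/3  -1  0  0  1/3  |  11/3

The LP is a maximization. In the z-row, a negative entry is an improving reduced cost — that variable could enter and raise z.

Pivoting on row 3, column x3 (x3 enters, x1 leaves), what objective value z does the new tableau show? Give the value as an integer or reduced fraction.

Minimum ratio for x3: (11/6)/(1/2) = 11/3.
z changes by −(z-row coeff of x3)·ratio = −(-7)·(11/3) = 77/3.
New z = 11/3 + (77/3) = 88/3.

88/3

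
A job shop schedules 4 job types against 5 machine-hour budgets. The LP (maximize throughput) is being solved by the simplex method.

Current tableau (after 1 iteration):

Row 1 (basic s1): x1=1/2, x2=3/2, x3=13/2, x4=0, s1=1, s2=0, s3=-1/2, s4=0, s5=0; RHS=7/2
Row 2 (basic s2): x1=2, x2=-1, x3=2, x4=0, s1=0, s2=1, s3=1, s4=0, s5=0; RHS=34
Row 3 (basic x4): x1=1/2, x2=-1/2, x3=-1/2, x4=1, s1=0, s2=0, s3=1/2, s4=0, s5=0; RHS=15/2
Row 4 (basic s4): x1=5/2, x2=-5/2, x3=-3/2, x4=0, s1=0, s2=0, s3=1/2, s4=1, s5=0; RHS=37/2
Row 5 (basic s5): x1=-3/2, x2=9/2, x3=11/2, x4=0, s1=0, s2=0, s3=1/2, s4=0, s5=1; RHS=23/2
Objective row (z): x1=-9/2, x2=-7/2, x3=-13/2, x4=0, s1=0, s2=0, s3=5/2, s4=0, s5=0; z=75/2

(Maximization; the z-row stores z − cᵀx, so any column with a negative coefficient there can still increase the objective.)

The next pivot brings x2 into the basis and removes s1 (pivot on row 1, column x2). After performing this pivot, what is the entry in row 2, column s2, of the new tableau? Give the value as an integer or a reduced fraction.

Pivot element is row 1, column x2: 3/2.
Normalize row 1: new (row 1, s2) = 0/(3/2) = 0.
row 2 ← row 2 − (-1)·(new row 1): 1 − (-1)·0 = 1.

1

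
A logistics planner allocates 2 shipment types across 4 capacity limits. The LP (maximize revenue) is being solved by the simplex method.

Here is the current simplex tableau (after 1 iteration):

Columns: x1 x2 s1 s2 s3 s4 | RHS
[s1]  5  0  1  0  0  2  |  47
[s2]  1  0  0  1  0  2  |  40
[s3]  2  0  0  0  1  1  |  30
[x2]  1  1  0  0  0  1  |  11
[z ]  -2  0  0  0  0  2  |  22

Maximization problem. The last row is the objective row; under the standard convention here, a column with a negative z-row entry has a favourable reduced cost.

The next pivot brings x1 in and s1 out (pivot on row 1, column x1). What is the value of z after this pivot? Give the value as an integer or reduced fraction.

Minimum ratio for x1: 47/5 = 47/5.
z changes by −(z-row coeff of x1)·ratio = −(-2)·(47/5) = 94/5.
New z = 22 + (94/5) = 204/5.

204/5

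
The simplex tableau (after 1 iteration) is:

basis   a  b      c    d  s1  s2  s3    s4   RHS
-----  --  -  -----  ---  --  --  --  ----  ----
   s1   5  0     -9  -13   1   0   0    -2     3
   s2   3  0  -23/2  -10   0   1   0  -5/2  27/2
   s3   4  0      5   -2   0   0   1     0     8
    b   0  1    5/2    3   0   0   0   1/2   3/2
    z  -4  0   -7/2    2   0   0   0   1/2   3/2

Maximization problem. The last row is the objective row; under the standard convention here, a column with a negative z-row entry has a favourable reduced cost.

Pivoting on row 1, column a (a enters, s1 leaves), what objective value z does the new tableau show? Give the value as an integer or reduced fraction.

39/10

Minimum ratio for a: 3/5 = 3/5.
z changes by −(z-row coeff of a)·ratio = −(-4)·(3/5) = 12/5.
New z = 3/2 + (12/5) = 39/10.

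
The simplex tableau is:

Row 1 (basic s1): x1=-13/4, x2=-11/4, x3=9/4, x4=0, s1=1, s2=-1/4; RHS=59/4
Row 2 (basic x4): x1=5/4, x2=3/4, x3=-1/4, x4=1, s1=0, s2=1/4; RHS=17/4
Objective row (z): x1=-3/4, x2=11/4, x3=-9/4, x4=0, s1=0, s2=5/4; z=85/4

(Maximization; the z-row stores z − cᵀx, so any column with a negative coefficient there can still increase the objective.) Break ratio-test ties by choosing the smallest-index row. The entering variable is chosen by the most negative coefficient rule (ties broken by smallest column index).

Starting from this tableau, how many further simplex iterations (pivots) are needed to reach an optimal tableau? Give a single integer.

pivot: x3 in, s1 out → z = 36
pivot: x1 in, x4 out → z = 125/2
No improving column remains; optimal.

2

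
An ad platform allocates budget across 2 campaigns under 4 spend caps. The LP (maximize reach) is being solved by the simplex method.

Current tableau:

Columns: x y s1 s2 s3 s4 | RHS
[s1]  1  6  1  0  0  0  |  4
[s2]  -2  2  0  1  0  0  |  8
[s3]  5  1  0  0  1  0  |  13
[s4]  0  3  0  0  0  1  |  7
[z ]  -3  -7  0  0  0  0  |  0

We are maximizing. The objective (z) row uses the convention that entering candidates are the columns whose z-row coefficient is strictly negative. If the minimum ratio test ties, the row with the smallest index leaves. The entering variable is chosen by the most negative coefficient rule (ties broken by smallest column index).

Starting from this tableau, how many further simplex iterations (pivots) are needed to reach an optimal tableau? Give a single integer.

2

pivot: y in, s1 out → z = 14/3
pivot: x in, s3 out → z = 271/29
No improving column remains; optimal.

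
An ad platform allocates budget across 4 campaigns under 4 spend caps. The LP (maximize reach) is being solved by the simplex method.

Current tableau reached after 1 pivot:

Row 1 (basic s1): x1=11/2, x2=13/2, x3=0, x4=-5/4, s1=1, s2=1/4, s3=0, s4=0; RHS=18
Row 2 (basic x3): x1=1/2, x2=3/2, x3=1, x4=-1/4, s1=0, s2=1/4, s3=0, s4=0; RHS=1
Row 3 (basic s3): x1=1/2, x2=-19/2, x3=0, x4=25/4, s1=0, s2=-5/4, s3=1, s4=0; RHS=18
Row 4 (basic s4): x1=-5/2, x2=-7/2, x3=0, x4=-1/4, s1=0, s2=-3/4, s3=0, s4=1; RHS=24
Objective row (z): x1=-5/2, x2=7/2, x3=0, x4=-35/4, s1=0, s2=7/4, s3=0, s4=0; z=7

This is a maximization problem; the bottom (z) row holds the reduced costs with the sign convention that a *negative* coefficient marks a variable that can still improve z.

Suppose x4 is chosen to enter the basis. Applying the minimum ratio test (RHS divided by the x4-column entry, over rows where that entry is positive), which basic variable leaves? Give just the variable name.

Ratios: row 1 (s1): entry -5/4 ≤ 0, skip; row 2 (x3): entry -1/4 ≤ 0, skip; row 3 (s3): 18/(25/4) = 72/25; row 4 (s4): entry -1/4 ≤ 0, skip.
Minimum ratio 72/25 is in the s3 row, so s3 leaves.

s3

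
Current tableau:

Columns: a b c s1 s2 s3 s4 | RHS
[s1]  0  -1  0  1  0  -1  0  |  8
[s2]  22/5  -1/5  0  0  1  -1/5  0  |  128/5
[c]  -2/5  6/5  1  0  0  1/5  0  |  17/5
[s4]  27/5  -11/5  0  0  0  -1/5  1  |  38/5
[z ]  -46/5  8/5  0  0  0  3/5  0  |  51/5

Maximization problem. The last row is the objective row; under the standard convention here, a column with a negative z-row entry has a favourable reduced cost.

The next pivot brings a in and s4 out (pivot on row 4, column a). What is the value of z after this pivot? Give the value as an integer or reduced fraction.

Minimum ratio for a: (38/5)/(27/5) = 38/27.
z changes by −(z-row coeff of a)·ratio = −(-46/5)·(38/27) = 1748/135.
New z = 51/5 + (1748/135) = 625/27.

625/27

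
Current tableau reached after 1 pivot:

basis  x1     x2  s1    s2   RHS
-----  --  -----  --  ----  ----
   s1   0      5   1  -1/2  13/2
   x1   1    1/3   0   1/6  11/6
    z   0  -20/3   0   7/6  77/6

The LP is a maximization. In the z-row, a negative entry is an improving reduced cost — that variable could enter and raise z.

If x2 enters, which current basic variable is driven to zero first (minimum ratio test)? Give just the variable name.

Ratios: row 1 (s1): (13/2)/5 = 13/10; row 2 (x1): (11/6)/(1/3) = 11/2.
Minimum ratio 13/10 is in the s1 row, so s1 leaves.

s1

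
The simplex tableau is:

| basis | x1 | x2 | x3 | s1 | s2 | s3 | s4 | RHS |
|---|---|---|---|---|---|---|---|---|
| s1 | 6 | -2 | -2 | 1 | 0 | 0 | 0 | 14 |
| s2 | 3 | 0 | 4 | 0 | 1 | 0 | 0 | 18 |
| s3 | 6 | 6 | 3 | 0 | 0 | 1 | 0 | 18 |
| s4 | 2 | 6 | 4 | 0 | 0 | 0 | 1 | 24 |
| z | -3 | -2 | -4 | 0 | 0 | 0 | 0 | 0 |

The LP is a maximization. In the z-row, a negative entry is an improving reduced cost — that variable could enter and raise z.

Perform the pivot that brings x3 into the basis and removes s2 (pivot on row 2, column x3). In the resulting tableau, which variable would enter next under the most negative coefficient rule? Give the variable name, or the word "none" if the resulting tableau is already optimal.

x2

Pivot element 4. New z-row = old z-row − (-4)·(row 2/4).
Updated z-row coefficients: x1: 0, x2: -2, x3: 0, s1: 0, s2: 1, s3: 0, s4: 0.
The most negative is -2 in column x2, so x2 would enter next.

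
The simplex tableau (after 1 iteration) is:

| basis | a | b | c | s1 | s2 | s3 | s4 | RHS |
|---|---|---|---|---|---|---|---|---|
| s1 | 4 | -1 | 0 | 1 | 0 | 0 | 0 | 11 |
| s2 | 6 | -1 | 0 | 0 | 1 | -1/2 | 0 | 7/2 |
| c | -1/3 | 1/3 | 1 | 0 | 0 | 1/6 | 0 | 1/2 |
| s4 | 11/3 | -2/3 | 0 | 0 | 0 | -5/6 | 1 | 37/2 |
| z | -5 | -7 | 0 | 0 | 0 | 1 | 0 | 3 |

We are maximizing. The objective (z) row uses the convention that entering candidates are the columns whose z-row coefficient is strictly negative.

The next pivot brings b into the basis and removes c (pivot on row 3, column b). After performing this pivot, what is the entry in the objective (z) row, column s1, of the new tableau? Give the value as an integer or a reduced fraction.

0

Pivot element is row 3, column b: 1/3.
Normalize row 3: new (row 3, s1) = 0/(1/3) = 0.
z-row ← z-row − (-7)·(new row 3): 0 − (-7)·0 = 0.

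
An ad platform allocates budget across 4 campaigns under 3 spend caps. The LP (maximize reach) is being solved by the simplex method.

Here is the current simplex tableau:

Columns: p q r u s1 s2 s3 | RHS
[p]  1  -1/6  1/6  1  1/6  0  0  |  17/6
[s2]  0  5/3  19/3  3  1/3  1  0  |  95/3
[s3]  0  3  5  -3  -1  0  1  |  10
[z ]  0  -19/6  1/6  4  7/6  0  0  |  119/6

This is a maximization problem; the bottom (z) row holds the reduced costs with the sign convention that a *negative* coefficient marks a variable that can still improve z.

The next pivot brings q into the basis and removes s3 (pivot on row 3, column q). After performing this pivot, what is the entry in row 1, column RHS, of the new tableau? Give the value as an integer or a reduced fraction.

Pivot element is row 3, column q: 3.
Normalize row 3: new (row 3, RHS) = 10/3 = 10/3.
row 1 ← row 1 − (-1/6)·(new row 3): 17/6 − (-1/6)·(10/3) = 61/18.

61/18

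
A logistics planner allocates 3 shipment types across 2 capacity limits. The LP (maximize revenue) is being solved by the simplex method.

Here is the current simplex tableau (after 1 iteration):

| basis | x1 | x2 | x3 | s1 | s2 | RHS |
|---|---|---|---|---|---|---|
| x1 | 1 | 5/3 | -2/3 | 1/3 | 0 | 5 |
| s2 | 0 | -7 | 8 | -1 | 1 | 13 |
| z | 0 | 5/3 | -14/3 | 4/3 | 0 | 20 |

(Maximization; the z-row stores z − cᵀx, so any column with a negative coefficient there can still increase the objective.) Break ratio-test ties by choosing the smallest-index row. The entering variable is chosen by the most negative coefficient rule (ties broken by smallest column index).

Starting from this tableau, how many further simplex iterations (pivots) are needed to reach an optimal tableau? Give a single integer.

2

pivot: x3 in, s2 out → z = 331/12
pivot: x2 in, x1 out → z = 535/13
No improving column remains; optimal.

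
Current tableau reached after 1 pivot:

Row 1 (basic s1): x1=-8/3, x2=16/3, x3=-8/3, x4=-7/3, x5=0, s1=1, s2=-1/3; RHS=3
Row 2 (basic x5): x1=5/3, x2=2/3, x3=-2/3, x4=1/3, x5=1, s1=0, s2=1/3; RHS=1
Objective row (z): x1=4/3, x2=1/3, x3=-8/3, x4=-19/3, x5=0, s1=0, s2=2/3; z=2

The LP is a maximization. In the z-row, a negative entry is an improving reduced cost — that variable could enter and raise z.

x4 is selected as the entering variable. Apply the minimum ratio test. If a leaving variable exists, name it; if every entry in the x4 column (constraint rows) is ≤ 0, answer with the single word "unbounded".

Ratios: row 1 (s1): entry -7/3 ≤ 0, skip; row 2 (x5): 1/(1/3) = 3.
Minimum ratio is in the x5 row, so x5 leaves.

x5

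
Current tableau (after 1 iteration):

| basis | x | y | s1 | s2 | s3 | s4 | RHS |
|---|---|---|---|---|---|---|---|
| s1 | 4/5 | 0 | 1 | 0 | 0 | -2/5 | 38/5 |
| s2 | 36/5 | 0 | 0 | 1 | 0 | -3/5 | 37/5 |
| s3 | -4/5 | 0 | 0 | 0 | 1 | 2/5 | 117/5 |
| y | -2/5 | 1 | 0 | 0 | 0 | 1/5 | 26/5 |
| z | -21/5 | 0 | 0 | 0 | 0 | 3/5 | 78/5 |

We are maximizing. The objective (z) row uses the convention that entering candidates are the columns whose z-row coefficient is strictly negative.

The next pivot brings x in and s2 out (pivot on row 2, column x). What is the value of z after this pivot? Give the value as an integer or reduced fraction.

239/12

Minimum ratio for x: (37/5)/(36/5) = 37/36.
z changes by −(z-row coeff of x)·ratio = −(-21/5)·(37/36) = 259/60.
New z = 78/5 + (259/60) = 239/12.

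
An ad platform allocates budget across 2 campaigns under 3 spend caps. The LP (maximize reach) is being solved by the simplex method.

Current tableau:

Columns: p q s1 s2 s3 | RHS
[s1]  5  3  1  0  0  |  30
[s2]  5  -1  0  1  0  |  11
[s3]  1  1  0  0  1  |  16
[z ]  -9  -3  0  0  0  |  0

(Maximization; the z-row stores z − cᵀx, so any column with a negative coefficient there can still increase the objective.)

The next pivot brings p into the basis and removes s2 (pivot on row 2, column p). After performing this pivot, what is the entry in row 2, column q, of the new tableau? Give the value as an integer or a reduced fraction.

Pivot element is row 2, column p: 5.
Normalize row 2: new (row 2, q) = (-1)/5 = -1/5.
Row 2 is the pivot row, so the entry is -1/5.

-1/5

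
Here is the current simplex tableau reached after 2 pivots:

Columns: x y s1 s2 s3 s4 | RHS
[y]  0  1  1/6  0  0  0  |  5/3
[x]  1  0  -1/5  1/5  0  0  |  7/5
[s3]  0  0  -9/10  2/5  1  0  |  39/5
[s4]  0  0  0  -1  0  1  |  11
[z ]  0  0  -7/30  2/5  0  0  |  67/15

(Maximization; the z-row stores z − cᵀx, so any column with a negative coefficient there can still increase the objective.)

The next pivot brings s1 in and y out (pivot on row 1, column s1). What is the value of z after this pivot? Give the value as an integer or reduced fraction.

Minimum ratio for s1: (5/3)/(1/6) = 10.
z changes by −(z-row coeff of s1)·ratio = −(-7/30)·10 = 7/3.
New z = 67/15 + (7/3) = 34/5.

34/5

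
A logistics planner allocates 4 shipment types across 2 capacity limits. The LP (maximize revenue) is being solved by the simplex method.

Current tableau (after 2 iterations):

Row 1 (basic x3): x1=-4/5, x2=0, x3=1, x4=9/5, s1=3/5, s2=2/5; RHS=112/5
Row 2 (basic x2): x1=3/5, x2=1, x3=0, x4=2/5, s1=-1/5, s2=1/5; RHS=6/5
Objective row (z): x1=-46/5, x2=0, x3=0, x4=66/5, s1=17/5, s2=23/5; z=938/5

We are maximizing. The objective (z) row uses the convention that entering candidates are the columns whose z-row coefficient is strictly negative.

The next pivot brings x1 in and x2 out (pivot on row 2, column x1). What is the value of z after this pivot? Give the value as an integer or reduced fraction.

206

Minimum ratio for x1: (6/5)/(3/5) = 2.
z changes by −(z-row coeff of x1)·ratio = −(-46/5)·2 = 92/5.
New z = 938/5 + (92/5) = 206.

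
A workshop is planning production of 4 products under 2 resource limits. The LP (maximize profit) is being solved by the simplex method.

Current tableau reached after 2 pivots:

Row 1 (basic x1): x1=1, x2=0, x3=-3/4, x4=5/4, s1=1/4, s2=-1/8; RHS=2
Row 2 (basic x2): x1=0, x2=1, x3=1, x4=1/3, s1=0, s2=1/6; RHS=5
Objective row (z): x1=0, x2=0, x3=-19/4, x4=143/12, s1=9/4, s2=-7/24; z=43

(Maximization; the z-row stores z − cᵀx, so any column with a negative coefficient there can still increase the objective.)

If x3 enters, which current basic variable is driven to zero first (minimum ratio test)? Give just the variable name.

x2

Ratios: row 1 (x1): entry -3/4 ≤ 0, skip; row 2 (x2): 5/1 = 5.
Minimum ratio 5 is in the x2 row, so x2 leaves.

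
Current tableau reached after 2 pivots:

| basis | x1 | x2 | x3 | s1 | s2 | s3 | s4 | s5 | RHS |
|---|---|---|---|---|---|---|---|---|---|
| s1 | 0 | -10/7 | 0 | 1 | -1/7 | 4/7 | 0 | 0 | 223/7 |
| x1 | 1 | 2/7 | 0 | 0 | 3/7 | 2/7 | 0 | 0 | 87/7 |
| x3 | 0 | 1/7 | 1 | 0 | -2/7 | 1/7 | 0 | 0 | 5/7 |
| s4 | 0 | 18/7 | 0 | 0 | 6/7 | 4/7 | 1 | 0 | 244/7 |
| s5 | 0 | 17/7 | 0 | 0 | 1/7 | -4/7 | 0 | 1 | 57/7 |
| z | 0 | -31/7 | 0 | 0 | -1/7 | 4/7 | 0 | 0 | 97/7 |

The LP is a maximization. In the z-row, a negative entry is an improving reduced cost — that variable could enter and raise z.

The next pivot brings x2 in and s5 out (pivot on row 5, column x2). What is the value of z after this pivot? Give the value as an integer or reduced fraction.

488/17

Minimum ratio for x2: (57/7)/(17/7) = 57/17.
z changes by −(z-row coeff of x2)·ratio = −(-31/7)·(57/17) = 1767/119.
New z = 97/7 + (1767/119) = 488/17.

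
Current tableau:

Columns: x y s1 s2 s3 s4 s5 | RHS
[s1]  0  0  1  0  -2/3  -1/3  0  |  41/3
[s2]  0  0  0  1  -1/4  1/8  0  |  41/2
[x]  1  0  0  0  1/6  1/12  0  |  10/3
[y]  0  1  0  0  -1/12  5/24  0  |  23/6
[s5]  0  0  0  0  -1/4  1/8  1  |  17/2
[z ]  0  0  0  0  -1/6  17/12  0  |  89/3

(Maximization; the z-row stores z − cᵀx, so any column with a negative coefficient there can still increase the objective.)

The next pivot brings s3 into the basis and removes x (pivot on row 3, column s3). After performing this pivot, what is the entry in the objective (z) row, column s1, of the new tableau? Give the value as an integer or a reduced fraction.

Pivot element is row 3, column s3: 1/6.
Normalize row 3: new (row 3, s1) = 0/(1/6) = 0.
z-row ← z-row − (-1/6)·(new row 3): 0 − (-1/6)·0 = 0.

0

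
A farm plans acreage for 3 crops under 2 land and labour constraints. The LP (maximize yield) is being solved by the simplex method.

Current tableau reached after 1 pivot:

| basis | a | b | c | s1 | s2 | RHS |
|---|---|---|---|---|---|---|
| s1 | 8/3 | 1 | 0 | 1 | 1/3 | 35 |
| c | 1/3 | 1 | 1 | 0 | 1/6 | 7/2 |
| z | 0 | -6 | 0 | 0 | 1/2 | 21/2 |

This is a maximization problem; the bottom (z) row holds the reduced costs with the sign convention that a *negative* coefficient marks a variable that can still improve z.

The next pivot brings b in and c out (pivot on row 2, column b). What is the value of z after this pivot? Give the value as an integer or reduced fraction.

Minimum ratio for b: (7/2)/1 = 7/2.
z changes by −(z-row coeff of b)·ratio = −(-6)·(7/2) = 21.
New z = 21/2 + 21 = 63/2.

63/2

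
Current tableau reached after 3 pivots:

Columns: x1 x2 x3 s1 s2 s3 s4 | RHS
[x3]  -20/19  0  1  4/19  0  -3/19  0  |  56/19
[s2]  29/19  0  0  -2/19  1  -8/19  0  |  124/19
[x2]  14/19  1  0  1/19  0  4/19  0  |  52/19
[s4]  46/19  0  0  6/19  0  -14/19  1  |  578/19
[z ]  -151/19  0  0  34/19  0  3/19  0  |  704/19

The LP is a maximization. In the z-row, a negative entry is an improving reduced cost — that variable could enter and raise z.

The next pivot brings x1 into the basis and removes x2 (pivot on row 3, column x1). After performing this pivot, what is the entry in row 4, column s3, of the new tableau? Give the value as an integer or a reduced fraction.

-10/7

Pivot element is row 3, column x1: 14/19.
Normalize row 3: new (row 3, s3) = (4/19)/(14/19) = 2/7.
row 4 ← row 4 − (46/19)·(new row 3): -14/19 − (46/19)·(2/7) = -10/7.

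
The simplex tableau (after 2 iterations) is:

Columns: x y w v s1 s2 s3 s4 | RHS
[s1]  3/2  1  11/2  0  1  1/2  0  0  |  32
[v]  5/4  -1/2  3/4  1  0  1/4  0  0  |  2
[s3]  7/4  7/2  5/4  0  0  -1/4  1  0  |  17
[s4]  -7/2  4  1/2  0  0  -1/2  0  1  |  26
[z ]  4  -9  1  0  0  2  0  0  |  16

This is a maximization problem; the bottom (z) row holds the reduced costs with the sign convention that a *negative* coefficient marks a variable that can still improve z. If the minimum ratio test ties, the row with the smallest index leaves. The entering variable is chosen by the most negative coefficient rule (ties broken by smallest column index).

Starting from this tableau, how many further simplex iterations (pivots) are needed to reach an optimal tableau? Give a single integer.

1

pivot: y in, s3 out → z = 418/7
No improving column remains; optimal.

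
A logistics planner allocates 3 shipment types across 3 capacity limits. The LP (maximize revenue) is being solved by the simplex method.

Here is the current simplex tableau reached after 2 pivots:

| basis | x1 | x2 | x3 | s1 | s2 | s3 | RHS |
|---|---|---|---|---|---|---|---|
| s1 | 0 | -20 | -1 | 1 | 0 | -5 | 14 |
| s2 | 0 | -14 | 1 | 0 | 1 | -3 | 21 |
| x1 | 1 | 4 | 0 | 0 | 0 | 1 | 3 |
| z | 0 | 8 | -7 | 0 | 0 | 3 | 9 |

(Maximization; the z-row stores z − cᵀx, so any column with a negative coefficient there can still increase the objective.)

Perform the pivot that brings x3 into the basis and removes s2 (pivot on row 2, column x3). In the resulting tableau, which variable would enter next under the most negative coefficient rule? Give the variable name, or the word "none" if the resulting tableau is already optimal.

Pivot element 1. New z-row = old z-row − (-7)·(row 2/1).
Updated z-row coefficients: x1: 0, x2: -90, x3: 0, s1: 0, s2: 7, s3: -18.
The most negative is -90 in column x2, so x2 would enter next.

x2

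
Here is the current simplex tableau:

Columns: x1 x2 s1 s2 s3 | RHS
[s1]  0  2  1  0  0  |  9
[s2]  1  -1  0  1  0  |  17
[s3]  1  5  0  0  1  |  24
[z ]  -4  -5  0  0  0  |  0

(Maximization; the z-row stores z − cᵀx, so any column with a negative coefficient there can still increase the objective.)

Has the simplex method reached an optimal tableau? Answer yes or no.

no

Column x1 has objective-row coefficient -4, which is negative; an improving pivot exists, so not yet optimal.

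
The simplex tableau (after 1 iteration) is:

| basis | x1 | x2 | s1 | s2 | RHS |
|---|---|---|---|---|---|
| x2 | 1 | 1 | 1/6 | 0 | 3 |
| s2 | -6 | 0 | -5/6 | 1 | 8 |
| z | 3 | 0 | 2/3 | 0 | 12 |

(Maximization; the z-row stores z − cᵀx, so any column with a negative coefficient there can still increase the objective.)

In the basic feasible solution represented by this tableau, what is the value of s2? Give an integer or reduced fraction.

s2 is basic (row 2); its value is the RHS of that row: 8.

8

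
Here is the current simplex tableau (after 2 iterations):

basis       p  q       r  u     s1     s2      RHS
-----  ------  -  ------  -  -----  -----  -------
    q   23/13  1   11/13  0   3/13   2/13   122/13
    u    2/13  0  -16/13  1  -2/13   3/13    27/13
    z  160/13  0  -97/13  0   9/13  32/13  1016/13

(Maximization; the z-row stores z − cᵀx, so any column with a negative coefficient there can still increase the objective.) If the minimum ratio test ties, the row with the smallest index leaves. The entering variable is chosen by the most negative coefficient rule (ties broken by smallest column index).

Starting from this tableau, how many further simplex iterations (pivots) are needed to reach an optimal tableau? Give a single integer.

pivot: r in, q out → z = 1770/11
No improving column remains; optimal.

1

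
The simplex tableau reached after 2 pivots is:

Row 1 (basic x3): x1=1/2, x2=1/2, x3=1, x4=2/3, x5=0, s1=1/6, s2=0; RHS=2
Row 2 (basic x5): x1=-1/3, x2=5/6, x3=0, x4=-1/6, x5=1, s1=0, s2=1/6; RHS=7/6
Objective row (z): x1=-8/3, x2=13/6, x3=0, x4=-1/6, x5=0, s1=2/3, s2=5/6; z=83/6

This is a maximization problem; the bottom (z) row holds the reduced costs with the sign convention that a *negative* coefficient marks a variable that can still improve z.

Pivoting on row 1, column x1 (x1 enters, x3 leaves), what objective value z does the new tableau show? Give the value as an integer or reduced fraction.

Minimum ratio for x1: 2/(1/2) = 4.
z changes by −(z-row coeff of x1)·ratio = −(-8/3)·4 = 32/3.
New z = 83/6 + (32/3) = 49/2.

49/2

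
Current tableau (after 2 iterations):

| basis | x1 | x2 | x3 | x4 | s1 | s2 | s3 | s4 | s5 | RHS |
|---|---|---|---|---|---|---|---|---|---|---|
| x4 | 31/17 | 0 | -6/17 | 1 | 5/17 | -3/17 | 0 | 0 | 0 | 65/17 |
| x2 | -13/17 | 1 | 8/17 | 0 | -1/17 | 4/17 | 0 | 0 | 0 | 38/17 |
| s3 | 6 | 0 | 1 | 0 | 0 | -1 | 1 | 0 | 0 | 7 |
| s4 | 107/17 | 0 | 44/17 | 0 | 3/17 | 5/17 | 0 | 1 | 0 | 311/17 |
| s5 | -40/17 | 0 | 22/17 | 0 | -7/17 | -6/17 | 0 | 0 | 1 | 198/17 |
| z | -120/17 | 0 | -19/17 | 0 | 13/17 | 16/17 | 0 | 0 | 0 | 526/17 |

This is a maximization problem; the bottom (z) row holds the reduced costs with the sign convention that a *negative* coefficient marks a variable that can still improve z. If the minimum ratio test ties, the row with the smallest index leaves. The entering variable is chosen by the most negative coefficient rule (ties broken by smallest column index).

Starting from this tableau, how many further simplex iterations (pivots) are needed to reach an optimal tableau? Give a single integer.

2

pivot: x1 in, s3 out → z = 666/17
pivot: s2 in, s4 out → z = 5630/137
No improving column remains; optimal.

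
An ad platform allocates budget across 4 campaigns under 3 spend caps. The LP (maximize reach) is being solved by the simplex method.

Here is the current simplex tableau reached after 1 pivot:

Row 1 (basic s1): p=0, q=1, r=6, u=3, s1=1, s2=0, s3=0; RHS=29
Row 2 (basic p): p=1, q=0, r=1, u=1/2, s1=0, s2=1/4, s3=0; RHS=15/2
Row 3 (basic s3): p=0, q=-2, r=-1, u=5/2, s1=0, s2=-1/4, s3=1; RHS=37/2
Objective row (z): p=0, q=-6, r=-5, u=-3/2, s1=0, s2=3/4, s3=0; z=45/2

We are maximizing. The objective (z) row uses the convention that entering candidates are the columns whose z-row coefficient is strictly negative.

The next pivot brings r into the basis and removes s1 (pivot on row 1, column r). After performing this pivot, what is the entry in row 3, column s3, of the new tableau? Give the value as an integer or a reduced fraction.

Pivot element is row 1, column r: 6.
Normalize row 1: new (row 1, s3) = 0/6 = 0.
row 3 ← row 3 − (-1)·(new row 1): 1 − (-1)·0 = 1.

1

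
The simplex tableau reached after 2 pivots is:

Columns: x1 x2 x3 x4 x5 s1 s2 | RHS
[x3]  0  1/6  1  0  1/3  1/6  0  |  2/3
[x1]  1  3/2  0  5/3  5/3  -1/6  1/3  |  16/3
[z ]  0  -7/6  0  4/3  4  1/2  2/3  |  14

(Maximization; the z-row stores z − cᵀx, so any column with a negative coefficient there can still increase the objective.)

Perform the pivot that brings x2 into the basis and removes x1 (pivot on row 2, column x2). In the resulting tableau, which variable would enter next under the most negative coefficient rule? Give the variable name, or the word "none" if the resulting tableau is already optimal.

none

Pivot element 3/2. New z-row = old z-row − (-7/6)·(row 2/(3/2)).
Updated z-row coefficients: x1: 7/9, x2: 0, x3: 0, x4: 71/27, x5: 143/27, s1: 10/27, s2: 25/27.
No coefficient is strictly negative; the tableau after this pivot is optimal.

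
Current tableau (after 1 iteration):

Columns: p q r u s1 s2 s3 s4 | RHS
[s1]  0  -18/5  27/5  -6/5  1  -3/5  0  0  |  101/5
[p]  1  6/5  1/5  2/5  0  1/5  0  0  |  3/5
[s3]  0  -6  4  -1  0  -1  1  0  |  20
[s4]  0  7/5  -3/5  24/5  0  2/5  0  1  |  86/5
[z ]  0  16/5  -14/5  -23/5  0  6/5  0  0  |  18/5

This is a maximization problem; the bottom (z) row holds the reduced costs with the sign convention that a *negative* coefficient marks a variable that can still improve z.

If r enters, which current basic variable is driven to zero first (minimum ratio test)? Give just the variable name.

Ratios: row 1 (s1): (101/5)/(27/5) = 101/27; row 2 (p): (3/5)/(1/5) = 3; row 3 (s3): 20/4 = 5; row 4 (s4): entry -3/5 ≤ 0, skip.
Minimum ratio 3 is in the p row, so p leaves.

p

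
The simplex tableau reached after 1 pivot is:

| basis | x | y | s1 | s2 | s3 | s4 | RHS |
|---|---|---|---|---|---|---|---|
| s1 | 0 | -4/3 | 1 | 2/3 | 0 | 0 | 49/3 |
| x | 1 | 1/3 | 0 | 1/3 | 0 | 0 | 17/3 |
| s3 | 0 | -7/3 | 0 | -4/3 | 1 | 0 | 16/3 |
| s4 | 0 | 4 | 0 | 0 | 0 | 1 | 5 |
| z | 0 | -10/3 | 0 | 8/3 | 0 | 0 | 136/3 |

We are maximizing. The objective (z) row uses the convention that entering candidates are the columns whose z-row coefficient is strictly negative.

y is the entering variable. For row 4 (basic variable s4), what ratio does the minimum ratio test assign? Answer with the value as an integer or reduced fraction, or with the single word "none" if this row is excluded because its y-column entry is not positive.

Ratio = RHS / (y entry) = 5 / 4 = 5/4.

5/4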